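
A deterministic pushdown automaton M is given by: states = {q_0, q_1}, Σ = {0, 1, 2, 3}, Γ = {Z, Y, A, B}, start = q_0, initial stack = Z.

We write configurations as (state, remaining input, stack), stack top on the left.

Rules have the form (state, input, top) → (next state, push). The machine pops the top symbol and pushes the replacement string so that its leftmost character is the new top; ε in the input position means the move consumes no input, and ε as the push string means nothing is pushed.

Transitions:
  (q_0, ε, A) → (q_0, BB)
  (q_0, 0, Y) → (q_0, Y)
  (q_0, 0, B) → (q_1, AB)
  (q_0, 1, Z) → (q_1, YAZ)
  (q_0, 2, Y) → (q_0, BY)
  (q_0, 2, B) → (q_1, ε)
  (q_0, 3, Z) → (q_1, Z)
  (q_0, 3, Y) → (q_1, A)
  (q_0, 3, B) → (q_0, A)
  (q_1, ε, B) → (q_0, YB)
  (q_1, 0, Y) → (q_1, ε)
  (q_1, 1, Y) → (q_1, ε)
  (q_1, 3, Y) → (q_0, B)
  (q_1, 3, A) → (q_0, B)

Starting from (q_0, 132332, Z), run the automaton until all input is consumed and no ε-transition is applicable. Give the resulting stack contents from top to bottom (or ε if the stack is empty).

YBZ

(q_0, 132332, Z) ⊢ (q_1, 32332, YAZ) ⊢ (q_0, 2332, BAZ) ⊢ (q_1, 332, AZ) ⊢ (q_0, 32, BZ) ⊢ (q_0, 2, AZ) ⊢ (q_0, 2, BBZ) ⊢ (q_1, ε, BZ) ⊢ (q_0, ε, YBZ)
All input consumed in state q_0 with stack YBZ.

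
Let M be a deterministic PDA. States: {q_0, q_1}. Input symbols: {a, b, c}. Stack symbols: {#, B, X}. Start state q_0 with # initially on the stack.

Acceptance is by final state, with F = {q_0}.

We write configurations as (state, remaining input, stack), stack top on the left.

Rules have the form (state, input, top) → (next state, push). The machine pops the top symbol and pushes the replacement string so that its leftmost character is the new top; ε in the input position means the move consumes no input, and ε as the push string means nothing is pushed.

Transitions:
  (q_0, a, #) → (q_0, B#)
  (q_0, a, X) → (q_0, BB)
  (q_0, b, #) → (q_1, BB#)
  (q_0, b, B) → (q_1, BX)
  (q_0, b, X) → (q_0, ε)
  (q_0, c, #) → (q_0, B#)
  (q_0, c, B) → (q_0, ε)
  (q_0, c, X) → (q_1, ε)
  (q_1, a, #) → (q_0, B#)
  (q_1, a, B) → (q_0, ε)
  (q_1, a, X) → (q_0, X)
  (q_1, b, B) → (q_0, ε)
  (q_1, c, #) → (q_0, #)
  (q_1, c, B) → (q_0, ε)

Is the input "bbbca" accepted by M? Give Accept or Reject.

Accept

(q_0, bbbca, #)
  read b, top #: go to q_1, push BB# → (q_1, bbca, BB#)
  read b, top B: go to q_0, push ε → (q_0, bca, B#)
  read b, top B: go to q_1, push BX → (q_1, ca, BX#)
  read c, top B: go to q_0, push ε → (q_0, a, X#)
  read a, top X: go to q_0, push BB → (q_0, ε, BB#)
All input consumed; state q_0 ∈ F.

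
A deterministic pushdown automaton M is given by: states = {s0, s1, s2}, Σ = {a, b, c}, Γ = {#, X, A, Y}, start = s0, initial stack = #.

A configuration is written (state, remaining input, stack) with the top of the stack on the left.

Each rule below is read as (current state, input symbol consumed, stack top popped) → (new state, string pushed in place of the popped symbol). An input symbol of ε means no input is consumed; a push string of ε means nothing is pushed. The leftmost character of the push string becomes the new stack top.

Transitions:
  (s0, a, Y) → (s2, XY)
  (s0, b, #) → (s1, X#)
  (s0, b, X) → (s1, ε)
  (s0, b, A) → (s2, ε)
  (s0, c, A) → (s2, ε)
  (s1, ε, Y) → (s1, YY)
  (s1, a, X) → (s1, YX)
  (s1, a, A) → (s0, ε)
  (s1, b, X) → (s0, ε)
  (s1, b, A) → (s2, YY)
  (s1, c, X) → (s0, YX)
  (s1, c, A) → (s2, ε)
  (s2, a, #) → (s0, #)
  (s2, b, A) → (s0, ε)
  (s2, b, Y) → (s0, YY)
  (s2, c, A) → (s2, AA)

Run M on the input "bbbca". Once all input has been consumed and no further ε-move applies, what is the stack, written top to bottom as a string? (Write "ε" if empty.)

(s0, bbbca, #)
  read b, top #: go to s1, push X# → (s1, bbca, X#)
  read b, top X: go to s0, push ε → (s0, bca, #)
  read b, top #: go to s1, push X# → (s1, ca, X#)
  read c, top X: go to s0, push YX → (s0, a, YX#)
  read a, top Y: go to s2, push XY → (s2, ε, XYX#)
All input consumed in state s2 with stack XYX#.

XYX#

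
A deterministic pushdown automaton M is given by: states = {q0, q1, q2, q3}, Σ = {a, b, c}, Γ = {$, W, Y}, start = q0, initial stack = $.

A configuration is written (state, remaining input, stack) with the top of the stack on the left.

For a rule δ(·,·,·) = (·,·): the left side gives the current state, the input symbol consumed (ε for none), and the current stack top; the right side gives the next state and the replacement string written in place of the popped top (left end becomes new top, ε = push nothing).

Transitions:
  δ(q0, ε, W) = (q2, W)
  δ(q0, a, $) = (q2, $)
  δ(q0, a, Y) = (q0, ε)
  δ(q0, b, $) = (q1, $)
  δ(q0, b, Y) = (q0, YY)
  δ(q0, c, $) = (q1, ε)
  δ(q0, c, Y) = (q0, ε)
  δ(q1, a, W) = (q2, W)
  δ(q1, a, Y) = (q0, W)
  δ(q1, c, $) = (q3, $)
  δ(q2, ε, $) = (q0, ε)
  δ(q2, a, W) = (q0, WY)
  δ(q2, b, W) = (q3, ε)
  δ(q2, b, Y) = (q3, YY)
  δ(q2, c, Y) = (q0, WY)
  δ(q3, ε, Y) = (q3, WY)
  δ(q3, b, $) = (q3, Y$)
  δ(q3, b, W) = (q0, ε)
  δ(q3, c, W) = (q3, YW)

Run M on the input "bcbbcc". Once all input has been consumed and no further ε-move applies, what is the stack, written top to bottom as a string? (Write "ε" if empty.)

(q0, bcbbcc, $) ⊢ (q1, cbbcc, $) ⊢ (q3, bbcc, $) ⊢ (q3, bcc, Y$) ⊢ (q3, bcc, WY$) ⊢ (q0, cc, Y$) ⊢ (q0, c, $) ⊢ (q1, ε, ε)
All input consumed in state q1 with stack ε.

ε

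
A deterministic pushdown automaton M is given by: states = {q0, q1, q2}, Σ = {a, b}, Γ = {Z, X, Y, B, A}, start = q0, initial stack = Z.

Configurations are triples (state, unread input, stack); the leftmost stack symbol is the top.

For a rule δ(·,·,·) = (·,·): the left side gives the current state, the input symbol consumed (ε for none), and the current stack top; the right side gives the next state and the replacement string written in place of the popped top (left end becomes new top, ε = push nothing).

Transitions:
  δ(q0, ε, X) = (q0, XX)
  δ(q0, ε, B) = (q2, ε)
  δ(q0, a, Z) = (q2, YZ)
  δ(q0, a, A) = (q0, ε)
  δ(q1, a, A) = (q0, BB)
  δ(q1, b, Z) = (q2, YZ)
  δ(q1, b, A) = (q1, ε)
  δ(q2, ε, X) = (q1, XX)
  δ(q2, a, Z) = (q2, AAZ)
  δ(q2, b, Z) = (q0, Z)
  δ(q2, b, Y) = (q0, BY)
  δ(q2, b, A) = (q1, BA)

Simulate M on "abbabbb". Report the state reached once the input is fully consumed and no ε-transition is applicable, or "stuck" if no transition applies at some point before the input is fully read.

stuck

(q0, abbabbb, Z)
  read a, top Z: go to q2, push YZ → (q2, bbabbb, YZ)
  read b, top Y: go to q0, push BY → (q0, babbb, BYZ)
  ε-move, top B: go to q2, push ε → (q2, babbb, YZ)
  read b, top Y: go to q0, push BY → (q0, abbb, BYZ)
  ε-move, top B: go to q2, push ε → (q2, abbb, YZ)
No transition for (q2, a, top Y); M blocks with input abbb remaining.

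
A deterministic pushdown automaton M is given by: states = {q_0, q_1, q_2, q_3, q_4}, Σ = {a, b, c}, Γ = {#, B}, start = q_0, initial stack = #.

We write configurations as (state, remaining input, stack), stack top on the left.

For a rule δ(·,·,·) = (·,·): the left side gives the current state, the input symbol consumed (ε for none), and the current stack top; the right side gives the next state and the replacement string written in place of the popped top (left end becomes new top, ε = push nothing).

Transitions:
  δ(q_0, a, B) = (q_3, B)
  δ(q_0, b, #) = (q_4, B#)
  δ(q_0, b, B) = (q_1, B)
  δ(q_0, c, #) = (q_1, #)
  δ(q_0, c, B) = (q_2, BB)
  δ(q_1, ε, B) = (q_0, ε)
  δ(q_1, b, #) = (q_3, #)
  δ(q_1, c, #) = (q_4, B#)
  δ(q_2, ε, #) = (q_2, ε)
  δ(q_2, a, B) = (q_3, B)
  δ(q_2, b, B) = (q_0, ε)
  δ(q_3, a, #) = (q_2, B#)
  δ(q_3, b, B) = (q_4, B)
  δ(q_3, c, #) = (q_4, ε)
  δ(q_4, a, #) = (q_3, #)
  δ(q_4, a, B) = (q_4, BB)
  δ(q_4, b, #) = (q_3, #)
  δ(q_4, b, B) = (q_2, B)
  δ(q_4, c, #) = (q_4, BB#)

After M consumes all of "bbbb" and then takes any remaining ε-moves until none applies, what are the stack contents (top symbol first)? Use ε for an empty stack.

(q_0, bbbb, #)
  read b, top #: go to q_4, push B# → (q_4, bbb, B#)
  read b, top B: go to q_2, push B → (q_2, bb, B#)
  read b, top B: go to q_0, push ε → (q_0, b, #)
  read b, top #: go to q_4, push B# → (q_4, ε, B#)
All input consumed in state q_4 with stack B#.

B#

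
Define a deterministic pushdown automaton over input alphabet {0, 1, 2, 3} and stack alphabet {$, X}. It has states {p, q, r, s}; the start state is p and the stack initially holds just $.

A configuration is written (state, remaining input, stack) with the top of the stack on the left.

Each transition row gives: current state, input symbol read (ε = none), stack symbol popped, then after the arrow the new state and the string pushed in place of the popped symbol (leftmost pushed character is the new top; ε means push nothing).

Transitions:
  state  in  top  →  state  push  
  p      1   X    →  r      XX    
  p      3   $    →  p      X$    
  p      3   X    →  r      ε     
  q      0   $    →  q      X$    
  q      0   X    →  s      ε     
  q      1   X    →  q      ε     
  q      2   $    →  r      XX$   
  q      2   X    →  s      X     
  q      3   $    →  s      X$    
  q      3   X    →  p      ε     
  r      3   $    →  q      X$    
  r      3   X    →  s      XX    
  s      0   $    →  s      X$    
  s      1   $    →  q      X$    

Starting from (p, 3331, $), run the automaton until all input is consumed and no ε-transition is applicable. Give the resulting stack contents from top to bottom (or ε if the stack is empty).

(p, 3331, $)
  read 3, top $: go to p, push X$ → (p, 331, X$)
  read 3, top X: go to r, push ε → (r, 31, $)
  read 3, top $: go to q, push X$ → (q, 1, X$)
  read 1, top X: go to q, push ε → (q, ε, $)
All input consumed in state q with stack $.

$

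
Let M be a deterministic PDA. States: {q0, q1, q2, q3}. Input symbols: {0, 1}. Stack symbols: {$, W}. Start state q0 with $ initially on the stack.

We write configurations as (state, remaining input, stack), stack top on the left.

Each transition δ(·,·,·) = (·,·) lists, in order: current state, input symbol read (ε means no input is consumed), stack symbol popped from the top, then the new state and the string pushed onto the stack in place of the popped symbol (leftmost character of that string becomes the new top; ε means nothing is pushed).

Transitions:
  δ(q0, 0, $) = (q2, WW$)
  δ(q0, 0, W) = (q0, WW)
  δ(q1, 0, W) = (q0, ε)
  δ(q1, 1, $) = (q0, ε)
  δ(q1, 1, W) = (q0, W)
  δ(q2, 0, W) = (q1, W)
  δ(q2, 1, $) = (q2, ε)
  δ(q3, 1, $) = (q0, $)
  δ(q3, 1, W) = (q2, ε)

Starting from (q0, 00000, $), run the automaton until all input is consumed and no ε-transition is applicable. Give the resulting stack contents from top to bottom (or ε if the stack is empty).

WWW$

(q0, 00000, $)
  read 0, top $: go to q2, push WW$ → (q2, 0000, WW$)
  read 0, top W: go to q1, push W → (q1, 000, WW$)
  read 0, top W: go to q0, push ε → (q0, 00, W$)
  read 0, top W: go to q0, push WW → (q0, 0, WW$)
  read 0, top W: go to q0, push WW → (q0, ε, WWW$)
All input consumed in state q0 with stack WWW$.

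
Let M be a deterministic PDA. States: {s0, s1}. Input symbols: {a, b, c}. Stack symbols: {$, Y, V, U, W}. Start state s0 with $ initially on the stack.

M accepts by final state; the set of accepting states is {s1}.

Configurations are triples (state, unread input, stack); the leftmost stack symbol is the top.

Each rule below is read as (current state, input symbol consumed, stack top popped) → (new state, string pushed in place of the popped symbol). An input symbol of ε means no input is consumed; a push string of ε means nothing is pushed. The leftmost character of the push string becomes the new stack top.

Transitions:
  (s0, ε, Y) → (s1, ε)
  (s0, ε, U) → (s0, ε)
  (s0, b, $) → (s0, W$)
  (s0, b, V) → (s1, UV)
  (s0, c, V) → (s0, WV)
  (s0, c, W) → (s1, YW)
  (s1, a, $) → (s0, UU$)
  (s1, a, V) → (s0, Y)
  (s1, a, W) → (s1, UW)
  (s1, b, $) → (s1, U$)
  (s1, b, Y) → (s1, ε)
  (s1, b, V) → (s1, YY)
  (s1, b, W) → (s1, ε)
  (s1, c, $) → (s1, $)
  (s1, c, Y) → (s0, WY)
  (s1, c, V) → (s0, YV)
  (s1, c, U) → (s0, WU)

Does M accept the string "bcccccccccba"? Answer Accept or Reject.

(s0, bcccccccccba, $) ⊢ (s0, cccccccccba, W$) ⊢ (s1, ccccccccba, YW$) ⊢ (s0, cccccccba, WYW$) ⊢ (s1, ccccccba, YWYW$) ⊢ (s0, cccccba, WYWYW$) ⊢ (s1, ccccba, YWYWYW$) ⊢ (s0, cccba, WYWYWYW$) ⊢ (s1, ccba, YWYWYWYW$) ⊢ (s0, cba, WYWYWYWYW$) ⊢ (s1, ba, YWYWYWYWYW$) ⊢ (s1, a, WYWYWYWYW$) ⊢ (s1, ε, UWYWYWYWYW$)
All input consumed; state s1 ∈ F.

Accept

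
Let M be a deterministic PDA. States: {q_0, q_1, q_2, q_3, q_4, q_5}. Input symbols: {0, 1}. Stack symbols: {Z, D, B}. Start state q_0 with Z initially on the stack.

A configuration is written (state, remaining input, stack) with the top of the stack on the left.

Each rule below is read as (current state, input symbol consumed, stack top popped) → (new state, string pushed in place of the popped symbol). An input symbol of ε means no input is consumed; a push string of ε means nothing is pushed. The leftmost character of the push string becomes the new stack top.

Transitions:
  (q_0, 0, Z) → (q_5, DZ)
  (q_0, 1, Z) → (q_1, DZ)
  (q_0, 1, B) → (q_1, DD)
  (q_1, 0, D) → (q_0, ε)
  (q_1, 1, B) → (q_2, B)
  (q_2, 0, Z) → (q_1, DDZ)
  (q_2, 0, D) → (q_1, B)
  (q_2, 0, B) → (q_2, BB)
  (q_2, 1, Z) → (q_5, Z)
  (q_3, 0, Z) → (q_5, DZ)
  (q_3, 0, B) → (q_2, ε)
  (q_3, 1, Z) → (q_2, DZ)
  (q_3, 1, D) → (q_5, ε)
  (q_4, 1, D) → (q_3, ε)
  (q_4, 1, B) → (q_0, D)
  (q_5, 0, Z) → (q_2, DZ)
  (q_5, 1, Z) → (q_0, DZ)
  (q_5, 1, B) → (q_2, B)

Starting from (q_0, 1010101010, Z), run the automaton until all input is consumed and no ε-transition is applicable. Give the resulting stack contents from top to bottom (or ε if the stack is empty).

(q_0, 1010101010, Z)
  read 1, top Z: go to q_1, push DZ → (q_1, 010101010, DZ)
  read 0, top D: go to q_0, push ε → (q_0, 10101010, Z)
  read 1, top Z: go to q_1, push DZ → (q_1, 0101010, DZ)
  read 0, top D: go to q_0, push ε → (q_0, 101010, Z)
  read 1, top Z: go to q_1, push DZ → (q_1, 01010, DZ)
  read 0, top D: go to q_0, push ε → (q_0, 1010, Z)
  read 1, top Z: go to q_1, push DZ → (q_1, 010, DZ)
  read 0, top D: go to q_0, push ε → (q_0, 10, Z)
  read 1, top Z: go to q_1, push DZ → (q_1, 0, DZ)
  read 0, top D: go to q_0, push ε → (q_0, ε, Z)
All input consumed in state q_0 with stack Z.

Z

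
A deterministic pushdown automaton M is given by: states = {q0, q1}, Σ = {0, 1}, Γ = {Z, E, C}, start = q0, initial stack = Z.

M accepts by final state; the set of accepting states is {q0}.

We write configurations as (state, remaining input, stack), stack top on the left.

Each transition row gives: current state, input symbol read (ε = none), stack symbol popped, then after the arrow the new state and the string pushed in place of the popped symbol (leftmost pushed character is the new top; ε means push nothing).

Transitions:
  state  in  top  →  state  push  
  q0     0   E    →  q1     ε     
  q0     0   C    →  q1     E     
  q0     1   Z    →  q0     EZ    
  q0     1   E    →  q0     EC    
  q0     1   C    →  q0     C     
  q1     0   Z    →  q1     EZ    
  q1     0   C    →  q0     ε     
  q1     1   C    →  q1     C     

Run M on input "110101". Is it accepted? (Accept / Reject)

Accept

(q0, 110101, Z) ⊢ (q0, 10101, EZ) ⊢ (q0, 0101, ECZ) ⊢ (q1, 101, CZ) ⊢ (q1, 01, CZ) ⊢ (q0, 1, Z) ⊢ (q0, ε, EZ)
All input consumed; state q0 ∈ F.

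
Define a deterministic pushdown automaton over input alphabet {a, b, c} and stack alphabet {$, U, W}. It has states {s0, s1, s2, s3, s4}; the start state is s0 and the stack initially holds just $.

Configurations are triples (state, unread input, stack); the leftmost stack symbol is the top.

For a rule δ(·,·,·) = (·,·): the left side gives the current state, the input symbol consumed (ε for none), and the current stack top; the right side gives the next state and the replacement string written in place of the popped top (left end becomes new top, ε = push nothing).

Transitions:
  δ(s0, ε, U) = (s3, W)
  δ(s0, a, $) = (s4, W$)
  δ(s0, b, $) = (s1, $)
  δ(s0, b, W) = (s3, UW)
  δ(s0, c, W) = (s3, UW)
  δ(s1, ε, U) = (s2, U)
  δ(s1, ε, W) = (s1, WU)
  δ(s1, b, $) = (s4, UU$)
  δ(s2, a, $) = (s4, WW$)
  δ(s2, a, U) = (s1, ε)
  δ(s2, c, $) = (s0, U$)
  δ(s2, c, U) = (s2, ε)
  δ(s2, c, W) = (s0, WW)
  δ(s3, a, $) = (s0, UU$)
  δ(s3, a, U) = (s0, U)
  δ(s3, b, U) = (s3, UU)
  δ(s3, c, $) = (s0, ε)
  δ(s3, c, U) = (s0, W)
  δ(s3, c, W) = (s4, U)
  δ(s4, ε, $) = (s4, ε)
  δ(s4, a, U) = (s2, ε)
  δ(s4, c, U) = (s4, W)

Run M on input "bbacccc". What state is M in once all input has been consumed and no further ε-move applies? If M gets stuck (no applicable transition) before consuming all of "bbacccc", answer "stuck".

s4

(s0, bbacccc, $)
  read b, top $: go to s1, push $ → (s1, bacccc, $)
  read b, top $: go to s4, push UU$ → (s4, acccc, UU$)
  read a, top U: go to s2, push ε → (s2, cccc, U$)
  read c, top U: go to s2, push ε → (s2, ccc, $)
  read c, top $: go to s0, push U$ → (s0, cc, U$)
  ε-move, top U: go to s3, push W → (s3, cc, W$)
  read c, top W: go to s4, push U → (s4, c, U$)
  read c, top U: go to s4, push W → (s4, ε, W$)
All input consumed; M is in state s4.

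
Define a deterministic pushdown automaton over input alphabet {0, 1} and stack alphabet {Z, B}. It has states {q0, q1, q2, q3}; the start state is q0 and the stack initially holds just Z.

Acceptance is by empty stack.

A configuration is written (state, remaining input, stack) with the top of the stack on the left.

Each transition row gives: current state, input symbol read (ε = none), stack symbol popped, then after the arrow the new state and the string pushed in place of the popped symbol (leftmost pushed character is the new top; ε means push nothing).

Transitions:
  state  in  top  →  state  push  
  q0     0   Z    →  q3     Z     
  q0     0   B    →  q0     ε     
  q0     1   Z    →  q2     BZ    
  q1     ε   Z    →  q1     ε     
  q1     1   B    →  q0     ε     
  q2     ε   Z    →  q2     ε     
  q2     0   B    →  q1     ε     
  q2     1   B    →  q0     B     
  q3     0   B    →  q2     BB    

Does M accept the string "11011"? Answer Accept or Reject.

Reject

(q0, 11011, Z) ⊢ (q2, 1011, BZ) ⊢ (q0, 011, BZ) ⊢ (q0, 11, Z) ⊢ (q2, 1, BZ) ⊢ (q0, ε, BZ)
All input consumed; stack is BZ, not empty, and no further ε-move applies.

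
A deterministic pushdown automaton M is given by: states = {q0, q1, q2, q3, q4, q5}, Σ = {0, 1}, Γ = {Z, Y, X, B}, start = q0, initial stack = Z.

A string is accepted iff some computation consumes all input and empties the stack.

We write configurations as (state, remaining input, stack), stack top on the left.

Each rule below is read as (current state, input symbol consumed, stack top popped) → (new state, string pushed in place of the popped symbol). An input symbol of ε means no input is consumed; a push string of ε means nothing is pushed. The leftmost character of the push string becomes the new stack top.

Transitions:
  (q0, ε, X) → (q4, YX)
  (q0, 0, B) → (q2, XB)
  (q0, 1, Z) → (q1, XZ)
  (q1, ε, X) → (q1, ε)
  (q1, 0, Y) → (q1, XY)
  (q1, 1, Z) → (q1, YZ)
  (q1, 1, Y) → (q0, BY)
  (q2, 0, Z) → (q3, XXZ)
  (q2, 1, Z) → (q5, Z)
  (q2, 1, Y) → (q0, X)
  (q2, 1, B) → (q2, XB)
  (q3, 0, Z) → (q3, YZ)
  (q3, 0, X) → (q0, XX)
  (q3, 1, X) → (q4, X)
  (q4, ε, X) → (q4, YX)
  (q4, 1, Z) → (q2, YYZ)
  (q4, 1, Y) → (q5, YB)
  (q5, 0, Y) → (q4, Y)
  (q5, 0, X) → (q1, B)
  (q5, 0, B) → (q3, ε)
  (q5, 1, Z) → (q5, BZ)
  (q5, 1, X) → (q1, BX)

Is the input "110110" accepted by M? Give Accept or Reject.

(q0, 110110, Z) ⊢ (q1, 10110, XZ) ⊢ (q1, 10110, Z) ⊢ (q1, 0110, YZ) ⊢ (q1, 110, XYZ) ⊢ (q1, 110, YZ) ⊢ (q0, 10, BYZ)
No transition applies at (q0, 10, BYZ); input not fully consumed.

Reject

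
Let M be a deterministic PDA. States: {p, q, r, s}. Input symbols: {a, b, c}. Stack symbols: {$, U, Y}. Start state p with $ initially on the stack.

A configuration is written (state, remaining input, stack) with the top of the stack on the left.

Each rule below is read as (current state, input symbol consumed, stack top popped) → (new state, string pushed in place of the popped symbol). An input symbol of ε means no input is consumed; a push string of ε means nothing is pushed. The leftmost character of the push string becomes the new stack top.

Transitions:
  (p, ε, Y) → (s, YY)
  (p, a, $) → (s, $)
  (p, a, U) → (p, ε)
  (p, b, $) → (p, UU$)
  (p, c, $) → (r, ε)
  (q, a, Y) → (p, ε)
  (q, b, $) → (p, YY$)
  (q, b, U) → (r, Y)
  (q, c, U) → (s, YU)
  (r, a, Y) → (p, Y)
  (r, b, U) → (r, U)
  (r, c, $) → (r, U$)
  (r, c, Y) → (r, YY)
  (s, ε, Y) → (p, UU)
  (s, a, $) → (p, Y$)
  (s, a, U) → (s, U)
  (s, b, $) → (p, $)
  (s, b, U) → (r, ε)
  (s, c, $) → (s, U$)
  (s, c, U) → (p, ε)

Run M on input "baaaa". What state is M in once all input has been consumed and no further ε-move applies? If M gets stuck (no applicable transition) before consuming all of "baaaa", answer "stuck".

(p, baaaa, $)
  read b, top $: go to p, push UU$ → (p, aaaa, UU$)
  read a, top U: go to p, push ε → (p, aaa, U$)
  read a, top U: go to p, push ε → (p, aa, $)
  read a, top $: go to s, push $ → (s, a, $)
  read a, top $: go to p, push Y$ → (p, ε, Y$)
  ε-move, top Y: go to s, push YY → (s, ε, YY$)
  ε-move, top Y: go to p, push UU → (p, ε, UUY$)
All input consumed; M is in state p.

p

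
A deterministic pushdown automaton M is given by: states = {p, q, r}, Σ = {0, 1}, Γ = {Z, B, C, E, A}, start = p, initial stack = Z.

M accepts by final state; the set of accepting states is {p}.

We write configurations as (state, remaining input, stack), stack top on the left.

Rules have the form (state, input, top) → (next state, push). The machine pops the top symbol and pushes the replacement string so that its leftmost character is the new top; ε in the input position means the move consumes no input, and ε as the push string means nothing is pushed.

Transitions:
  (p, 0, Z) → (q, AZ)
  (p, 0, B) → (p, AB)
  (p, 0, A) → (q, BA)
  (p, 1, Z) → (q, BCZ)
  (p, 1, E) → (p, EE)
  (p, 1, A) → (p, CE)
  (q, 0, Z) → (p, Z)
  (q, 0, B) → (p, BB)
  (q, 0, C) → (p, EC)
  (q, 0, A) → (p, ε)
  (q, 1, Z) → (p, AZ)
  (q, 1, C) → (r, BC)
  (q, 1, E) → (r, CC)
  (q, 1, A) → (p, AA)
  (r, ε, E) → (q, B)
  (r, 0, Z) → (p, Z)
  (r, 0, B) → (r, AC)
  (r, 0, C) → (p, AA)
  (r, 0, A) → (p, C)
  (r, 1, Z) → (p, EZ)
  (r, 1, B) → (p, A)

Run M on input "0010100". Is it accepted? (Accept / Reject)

(p, 0010100, Z) ⊢ (q, 010100, AZ) ⊢ (p, 10100, Z) ⊢ (q, 0100, BCZ) ⊢ (p, 100, BBCZ)
No transition applies at (p, 100, BBCZ); input not fully consumed.

Reject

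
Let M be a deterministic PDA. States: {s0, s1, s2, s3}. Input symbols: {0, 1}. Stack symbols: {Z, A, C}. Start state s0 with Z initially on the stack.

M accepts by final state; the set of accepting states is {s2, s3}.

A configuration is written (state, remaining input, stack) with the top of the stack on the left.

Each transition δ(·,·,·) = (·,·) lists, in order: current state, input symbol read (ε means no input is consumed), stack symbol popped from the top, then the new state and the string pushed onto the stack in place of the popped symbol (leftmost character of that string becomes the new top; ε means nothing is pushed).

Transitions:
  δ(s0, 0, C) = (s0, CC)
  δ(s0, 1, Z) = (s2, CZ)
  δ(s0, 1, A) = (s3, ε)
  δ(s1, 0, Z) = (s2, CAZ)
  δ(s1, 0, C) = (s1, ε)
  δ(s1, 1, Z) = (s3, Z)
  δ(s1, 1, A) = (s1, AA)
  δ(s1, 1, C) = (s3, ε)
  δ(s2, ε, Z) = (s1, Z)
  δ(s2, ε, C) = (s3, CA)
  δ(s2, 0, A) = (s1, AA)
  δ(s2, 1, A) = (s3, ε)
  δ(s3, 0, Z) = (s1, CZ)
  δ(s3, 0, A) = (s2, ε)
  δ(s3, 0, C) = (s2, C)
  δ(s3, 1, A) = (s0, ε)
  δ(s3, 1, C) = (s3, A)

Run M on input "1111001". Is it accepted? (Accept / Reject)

(s0, 1111001, Z)
  read 1, top Z: go to s2, push CZ → (s2, 111001, CZ)
  ε-move, top C: go to s3, push CA → (s3, 111001, CAZ)
  read 1, top C: go to s3, push A → (s3, 11001, AAZ)
  read 1, top A: go to s0, push ε → (s0, 1001, AZ)
  read 1, top A: go to s3, push ε → (s3, 001, Z)
  read 0, top Z: go to s1, push CZ → (s1, 01, CZ)
  read 0, top C: go to s1, push ε → (s1, 1, Z)
  read 1, top Z: go to s3, push Z → (s3, ε, Z)
All input consumed; state s3 ∈ F.

Accept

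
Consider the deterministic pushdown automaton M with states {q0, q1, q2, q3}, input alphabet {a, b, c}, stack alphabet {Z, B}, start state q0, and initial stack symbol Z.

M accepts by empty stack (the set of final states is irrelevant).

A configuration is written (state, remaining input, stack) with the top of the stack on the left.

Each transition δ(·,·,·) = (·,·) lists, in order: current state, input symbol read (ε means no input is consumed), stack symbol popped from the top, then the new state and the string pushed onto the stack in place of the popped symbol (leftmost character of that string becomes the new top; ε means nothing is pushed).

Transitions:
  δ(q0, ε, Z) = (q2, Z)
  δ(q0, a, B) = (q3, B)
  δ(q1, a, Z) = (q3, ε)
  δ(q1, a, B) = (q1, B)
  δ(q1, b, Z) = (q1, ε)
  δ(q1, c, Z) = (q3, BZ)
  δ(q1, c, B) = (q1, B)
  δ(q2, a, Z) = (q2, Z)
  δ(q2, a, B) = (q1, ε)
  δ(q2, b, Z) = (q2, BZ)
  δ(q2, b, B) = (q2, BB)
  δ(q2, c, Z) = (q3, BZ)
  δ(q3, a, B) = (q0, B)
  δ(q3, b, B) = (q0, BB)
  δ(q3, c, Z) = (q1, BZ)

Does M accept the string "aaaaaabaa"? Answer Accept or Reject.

(q0, aaaaaabaa, Z)
  ε-move, top Z: go to q2, push Z → (q2, aaaaaabaa, Z)
  read a, top Z: go to q2, push Z → (q2, aaaaabaa, Z)
  read a, top Z: go to q2, push Z → (q2, aaaabaa, Z)
  read a, top Z: go to q2, push Z → (q2, aaabaa, Z)
  read a, top Z: go to q2, push Z → (q2, aabaa, Z)
  read a, top Z: go to q2, push Z → (q2, abaa, Z)
  read a, top Z: go to q2, push Z → (q2, baa, Z)
  read b, top Z: go to q2, push BZ → (q2, aa, BZ)
  read a, top B: go to q1, push ε → (q1, a, Z)
  read a, top Z: go to q3, push ε → (q3, ε, ε)
All input consumed and the stack is empty.

Accept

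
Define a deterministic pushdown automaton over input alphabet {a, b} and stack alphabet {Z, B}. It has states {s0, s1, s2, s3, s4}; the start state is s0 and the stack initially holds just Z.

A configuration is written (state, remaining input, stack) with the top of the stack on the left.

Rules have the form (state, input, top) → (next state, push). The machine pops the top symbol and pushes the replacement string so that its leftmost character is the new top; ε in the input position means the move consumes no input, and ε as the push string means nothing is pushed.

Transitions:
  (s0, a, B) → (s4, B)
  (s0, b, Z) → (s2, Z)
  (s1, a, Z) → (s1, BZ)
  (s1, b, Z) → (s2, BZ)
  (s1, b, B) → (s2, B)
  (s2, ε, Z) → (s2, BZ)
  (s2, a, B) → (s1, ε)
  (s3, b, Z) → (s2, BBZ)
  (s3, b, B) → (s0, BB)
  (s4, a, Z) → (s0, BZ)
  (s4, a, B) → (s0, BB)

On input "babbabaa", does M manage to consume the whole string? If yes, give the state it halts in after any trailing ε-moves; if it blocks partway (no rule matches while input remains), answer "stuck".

stuck

(s0, babbabaa, Z) ⊢ (s2, abbabaa, Z) ⊢ (s2, abbabaa, BZ) ⊢ (s1, bbabaa, Z) ⊢ (s2, babaa, BZ)
No transition for (s2, b, top B); M blocks with input babaa remaining.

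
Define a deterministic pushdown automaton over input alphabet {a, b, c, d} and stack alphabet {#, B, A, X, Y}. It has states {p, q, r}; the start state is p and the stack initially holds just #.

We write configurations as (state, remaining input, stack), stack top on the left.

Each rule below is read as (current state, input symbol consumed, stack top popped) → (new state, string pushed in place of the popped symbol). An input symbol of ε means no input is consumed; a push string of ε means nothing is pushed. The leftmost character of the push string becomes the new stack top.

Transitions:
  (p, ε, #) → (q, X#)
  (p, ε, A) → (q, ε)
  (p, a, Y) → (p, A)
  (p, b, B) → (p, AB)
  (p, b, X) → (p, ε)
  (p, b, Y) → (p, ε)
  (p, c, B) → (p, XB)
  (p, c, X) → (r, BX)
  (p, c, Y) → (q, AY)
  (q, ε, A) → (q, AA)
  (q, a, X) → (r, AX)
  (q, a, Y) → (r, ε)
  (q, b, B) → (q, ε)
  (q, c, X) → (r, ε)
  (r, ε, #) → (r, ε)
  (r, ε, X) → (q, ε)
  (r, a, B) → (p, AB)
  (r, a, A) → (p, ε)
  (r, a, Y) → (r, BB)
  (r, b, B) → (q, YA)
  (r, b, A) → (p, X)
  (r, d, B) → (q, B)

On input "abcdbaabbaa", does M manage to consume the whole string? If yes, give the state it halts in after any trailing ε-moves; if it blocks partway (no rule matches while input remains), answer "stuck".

(p, abcdbaabbaa, #)
  ε-move, top #: go to q, push X# → (q, abcdbaabbaa, X#)
  read a, top X: go to r, push AX → (r, bcdbaabbaa, AX#)
  read b, top A: go to p, push X → (p, cdbaabbaa, XX#)
  read c, top X: go to r, push BX → (r, dbaabbaa, BXX#)
  read d, top B: go to q, push B → (q, baabbaa, BXX#)
  read b, top B: go to q, push ε → (q, aabbaa, XX#)
  read a, top X: go to r, push AX → (r, abbaa, AXX#)
  read a, top A: go to p, push ε → (p, bbaa, XX#)
  read b, top X: go to p, push ε → (p, baa, X#)
  read b, top X: go to p, push ε → (p, aa, #)
  ε-move, top #: go to q, push X# → (q, aa, X#)
  read a, top X: go to r, push AX → (r, a, AX#)
  read a, top A: go to p, push ε → (p, ε, X#)
All input consumed; M is in state p.

p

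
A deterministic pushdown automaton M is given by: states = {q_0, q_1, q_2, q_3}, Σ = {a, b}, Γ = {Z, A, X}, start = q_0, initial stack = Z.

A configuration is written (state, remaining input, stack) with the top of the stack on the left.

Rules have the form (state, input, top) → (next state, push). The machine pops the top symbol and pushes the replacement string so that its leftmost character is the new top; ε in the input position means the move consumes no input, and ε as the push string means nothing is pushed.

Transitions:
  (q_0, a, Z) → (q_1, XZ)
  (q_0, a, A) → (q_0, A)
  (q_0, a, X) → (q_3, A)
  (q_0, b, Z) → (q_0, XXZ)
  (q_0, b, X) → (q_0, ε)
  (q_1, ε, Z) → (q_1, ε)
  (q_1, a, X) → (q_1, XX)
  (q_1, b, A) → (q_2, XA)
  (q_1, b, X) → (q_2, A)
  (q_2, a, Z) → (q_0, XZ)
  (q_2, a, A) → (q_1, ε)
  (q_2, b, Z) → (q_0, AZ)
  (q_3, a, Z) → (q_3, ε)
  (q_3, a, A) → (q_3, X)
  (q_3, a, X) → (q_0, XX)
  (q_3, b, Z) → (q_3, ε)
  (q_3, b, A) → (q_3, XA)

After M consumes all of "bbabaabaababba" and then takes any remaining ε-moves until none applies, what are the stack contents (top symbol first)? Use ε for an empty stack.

(q_0, bbabaabaababba, Z)
  read b, top Z: go to q_0, push XXZ → (q_0, babaabaababba, XXZ)
  read b, top X: go to q_0, push ε → (q_0, abaabaababba, XZ)
  read a, top X: go to q_3, push A → (q_3, baabaababba, AZ)
  read b, top A: go to q_3, push XA → (q_3, aabaababba, XAZ)
  read a, top X: go to q_0, push XX → (q_0, abaababba, XXAZ)
  read a, top X: go to q_3, push A → (q_3, baababba, AXAZ)
  read b, top A: go to q_3, push XA → (q_3, aababba, XAXAZ)
  read a, top X: go to q_0, push XX → (q_0, ababba, XXAXAZ)
  read a, top X: go to q_3, push A → (q_3, babba, AXAXAZ)
  read b, top A: go to q_3, push XA → (q_3, abba, XAXAXAZ)
  read a, top X: go to q_0, push XX → (q_0, bba, XXAXAXAZ)
  read b, top X: go to q_0, push ε → (q_0, ba, XAXAXAZ)
  read b, top X: go to q_0, push ε → (q_0, a, AXAXAZ)
  read a, top A: go to q_0, push A → (q_0, ε, AXAXAZ)
All input consumed in state q_0 with stack AXAXAZ.

AXAXAZ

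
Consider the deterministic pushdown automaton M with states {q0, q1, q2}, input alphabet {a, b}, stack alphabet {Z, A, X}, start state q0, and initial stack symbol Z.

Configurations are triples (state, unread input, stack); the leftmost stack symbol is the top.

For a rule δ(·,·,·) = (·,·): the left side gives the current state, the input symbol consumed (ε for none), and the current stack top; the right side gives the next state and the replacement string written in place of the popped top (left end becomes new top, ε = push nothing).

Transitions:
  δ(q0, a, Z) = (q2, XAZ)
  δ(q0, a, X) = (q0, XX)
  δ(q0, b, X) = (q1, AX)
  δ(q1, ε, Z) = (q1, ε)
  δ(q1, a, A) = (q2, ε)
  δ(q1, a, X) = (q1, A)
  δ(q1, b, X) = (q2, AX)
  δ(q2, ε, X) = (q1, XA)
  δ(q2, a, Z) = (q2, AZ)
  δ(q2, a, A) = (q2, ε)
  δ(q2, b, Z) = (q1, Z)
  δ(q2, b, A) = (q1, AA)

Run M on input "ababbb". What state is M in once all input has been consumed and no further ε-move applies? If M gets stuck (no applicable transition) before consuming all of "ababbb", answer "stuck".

stuck

(q0, ababbb, Z) ⊢ (q2, babbb, XAZ) ⊢ (q1, babbb, XAAZ) ⊢ (q2, abbb, AXAAZ) ⊢ (q2, bbb, XAAZ) ⊢ (q1, bbb, XAAAZ) ⊢ (q2, bb, AXAAAZ) ⊢ (q1, b, AAXAAAZ)
No transition for (q1, b, top A); M blocks with input b remaining.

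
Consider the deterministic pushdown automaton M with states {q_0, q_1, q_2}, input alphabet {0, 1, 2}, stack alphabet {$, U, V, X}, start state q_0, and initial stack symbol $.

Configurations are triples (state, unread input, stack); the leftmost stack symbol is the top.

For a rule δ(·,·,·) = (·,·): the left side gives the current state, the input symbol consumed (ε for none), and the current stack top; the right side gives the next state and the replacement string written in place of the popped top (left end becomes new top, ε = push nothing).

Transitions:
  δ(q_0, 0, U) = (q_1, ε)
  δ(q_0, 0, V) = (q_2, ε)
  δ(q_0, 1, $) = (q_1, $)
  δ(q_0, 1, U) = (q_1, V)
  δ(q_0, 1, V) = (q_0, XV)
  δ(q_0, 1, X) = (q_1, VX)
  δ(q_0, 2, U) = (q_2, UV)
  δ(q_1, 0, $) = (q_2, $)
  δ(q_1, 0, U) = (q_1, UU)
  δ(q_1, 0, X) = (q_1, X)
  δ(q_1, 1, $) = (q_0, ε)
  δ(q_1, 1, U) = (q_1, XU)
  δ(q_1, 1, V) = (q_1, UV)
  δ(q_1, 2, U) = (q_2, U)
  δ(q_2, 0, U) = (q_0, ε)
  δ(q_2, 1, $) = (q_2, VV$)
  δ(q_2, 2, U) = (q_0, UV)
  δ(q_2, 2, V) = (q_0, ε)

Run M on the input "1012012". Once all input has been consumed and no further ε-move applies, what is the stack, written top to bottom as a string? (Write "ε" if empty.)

V$

(q_0, 1012012, $)
  read 1, top $: go to q_1, push $ → (q_1, 012012, $)
  read 0, top $: go to q_2, push $ → (q_2, 12012, $)
  read 1, top $: go to q_2, push VV$ → (q_2, 2012, VV$)
  read 2, top V: go to q_0, push ε → (q_0, 012, V$)
  read 0, top V: go to q_2, push ε → (q_2, 12, $)
  read 1, top $: go to q_2, push VV$ → (q_2, 2, VV$)
  read 2, top V: go to q_0, push ε → (q_0, ε, V$)
All input consumed in state q_0 with stack V$.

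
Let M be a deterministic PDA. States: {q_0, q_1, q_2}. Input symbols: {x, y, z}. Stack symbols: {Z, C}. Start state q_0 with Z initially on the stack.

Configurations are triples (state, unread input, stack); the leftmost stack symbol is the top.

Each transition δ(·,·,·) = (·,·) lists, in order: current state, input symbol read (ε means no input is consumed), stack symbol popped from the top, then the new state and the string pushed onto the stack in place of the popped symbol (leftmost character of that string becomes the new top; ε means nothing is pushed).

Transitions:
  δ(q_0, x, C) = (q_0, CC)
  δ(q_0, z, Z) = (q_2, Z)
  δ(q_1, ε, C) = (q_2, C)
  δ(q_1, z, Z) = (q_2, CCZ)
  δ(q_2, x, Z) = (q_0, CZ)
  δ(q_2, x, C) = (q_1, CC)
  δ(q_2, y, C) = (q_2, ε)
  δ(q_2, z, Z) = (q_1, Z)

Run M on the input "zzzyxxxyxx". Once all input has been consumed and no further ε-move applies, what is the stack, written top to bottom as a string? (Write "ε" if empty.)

(q_0, zzzyxxxyxx, Z)
  read z, top Z: go to q_2, push Z → (q_2, zzyxxxyxx, Z)
  read z, top Z: go to q_1, push Z → (q_1, zyxxxyxx, Z)
  read z, top Z: go to q_2, push CCZ → (q_2, yxxxyxx, CCZ)
  read y, top C: go to q_2, push ε → (q_2, xxxyxx, CZ)
  read x, top C: go to q_1, push CC → (q_1, xxyxx, CCZ)
  ε-move, top C: go to q_2, push C → (q_2, xxyxx, CCZ)
  read x, top C: go to q_1, push CC → (q_1, xyxx, CCCZ)
  ε-move, top C: go to q_2, push C → (q_2, xyxx, CCCZ)
  read x, top C: go to q_1, push CC → (q_1, yxx, CCCCZ)
  ε-move, top C: go to q_2, push C → (q_2, yxx, CCCCZ)
  read y, top C: go to q_2, push ε → (q_2, xx, CCCZ)
  read x, top C: go to q_1, push CC → (q_1, x, CCCCZ)
  ε-move, top C: go to q_2, push C → (q_2, x, CCCCZ)
  read x, top C: go to q_1, push CC → (q_1, ε, CCCCCZ)
  ε-move, top C: go to q_2, push C → (q_2, ε, CCCCCZ)
All input consumed in state q_2 with stack CCCCCZ.

CCCCCZ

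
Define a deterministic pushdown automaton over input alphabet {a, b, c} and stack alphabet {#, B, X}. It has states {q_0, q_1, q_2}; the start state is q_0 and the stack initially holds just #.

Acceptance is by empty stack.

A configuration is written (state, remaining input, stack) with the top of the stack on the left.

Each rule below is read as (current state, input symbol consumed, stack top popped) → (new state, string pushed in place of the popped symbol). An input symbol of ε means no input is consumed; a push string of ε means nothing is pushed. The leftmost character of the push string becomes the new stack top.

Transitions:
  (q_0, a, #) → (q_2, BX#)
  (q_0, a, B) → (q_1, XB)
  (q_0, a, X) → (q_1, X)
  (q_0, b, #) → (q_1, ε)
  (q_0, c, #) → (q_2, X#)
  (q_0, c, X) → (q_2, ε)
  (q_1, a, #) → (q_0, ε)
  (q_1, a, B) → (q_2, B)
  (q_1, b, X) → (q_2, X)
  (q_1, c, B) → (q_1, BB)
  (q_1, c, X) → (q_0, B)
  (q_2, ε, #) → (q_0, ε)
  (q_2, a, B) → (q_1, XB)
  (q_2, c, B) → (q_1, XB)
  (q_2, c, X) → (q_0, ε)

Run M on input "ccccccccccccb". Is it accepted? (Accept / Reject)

Accept

(q_0, ccccccccccccb, #)
  read c, top #: go to q_2, push X# → (q_2, cccccccccccb, X#)
  read c, top X: go to q_0, push ε → (q_0, ccccccccccb, #)
  read c, top #: go to q_2, push X# → (q_2, cccccccccb, X#)
  read c, top X: go to q_0, push ε → (q_0, ccccccccb, #)
  read c, top #: go to q_2, push X# → (q_2, cccccccb, X#)
  read c, top X: go to q_0, push ε → (q_0, ccccccb, #)
  read c, top #: go to q_2, push X# → (q_2, cccccb, X#)
  read c, top X: go to q_0, push ε → (q_0, ccccb, #)
  read c, top #: go to q_2, push X# → (q_2, cccb, X#)
  read c, top X: go to q_0, push ε → (q_0, ccb, #)
  read c, top #: go to q_2, push X# → (q_2, cb, X#)
  read c, top X: go to q_0, push ε → (q_0, b, #)
  read b, top #: go to q_1, push ε → (q_1, ε, ε)
All input consumed and the stack is empty.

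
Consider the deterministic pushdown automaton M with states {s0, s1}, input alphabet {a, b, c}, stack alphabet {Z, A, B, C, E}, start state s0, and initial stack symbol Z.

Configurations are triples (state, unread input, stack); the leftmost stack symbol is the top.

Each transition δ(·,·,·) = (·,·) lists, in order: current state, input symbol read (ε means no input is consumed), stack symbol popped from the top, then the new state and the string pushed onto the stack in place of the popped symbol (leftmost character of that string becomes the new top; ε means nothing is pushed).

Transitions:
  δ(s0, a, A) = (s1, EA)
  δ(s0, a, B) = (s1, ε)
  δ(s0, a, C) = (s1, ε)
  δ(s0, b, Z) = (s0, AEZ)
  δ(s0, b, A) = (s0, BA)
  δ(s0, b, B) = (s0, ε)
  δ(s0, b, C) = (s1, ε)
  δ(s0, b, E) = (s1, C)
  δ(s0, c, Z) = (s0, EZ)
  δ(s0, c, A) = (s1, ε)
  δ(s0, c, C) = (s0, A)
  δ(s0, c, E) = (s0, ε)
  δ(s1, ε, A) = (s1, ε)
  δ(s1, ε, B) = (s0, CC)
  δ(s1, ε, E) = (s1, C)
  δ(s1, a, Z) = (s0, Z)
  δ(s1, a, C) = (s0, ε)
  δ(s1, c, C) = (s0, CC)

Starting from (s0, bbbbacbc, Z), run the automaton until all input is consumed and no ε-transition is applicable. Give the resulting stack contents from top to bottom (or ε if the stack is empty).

CCZ

(s0, bbbbacbc, Z) ⊢ (s0, bbbacbc, AEZ) ⊢ (s0, bbacbc, BAEZ) ⊢ (s0, bacbc, AEZ) ⊢ (s0, acbc, BAEZ) ⊢ (s1, cbc, AEZ) ⊢ (s1, cbc, EZ) ⊢ (s1, cbc, CZ) ⊢ (s0, bc, CCZ) ⊢ (s1, c, CZ) ⊢ (s0, ε, CCZ)
All input consumed in state s0 with stack CCZ.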